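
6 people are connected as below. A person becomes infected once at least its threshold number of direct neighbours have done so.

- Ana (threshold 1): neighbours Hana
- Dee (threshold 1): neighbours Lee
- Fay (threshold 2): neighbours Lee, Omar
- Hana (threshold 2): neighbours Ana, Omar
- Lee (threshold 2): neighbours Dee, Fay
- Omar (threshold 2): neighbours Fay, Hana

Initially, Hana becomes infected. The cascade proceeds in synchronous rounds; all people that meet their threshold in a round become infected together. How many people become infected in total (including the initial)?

Round 1 — Hana becomes infected (initial).
Round 2 — checking thresholds:
  Ana: 1 of 1 neighbours ≥ 1, becomes infected.
  Omar: 1 of 2 neighbours < 2, not yet.
Round 3 — no new infections; cascade stops.

2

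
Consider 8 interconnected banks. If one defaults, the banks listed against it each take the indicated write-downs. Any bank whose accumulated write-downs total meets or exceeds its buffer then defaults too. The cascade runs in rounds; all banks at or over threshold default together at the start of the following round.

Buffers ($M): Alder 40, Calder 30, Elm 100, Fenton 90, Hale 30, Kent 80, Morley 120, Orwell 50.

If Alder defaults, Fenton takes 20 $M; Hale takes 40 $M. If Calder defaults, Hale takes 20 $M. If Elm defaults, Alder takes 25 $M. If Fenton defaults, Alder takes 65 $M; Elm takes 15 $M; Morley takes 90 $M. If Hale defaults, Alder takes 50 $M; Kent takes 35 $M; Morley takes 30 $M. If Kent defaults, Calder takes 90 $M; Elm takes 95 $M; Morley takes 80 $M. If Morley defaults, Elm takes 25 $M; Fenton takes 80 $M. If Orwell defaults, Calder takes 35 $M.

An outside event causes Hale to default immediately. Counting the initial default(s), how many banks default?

Round 1 — Hale defaults (initial).
  Alder: +50 → 50 ≥ 40
  Kent: +35 → 35 < 80
  Morley: +30 → 30 < 120
Round 2 — Alder defaults.
  Fenton: +20 → 20 < 90
No further defaults.

2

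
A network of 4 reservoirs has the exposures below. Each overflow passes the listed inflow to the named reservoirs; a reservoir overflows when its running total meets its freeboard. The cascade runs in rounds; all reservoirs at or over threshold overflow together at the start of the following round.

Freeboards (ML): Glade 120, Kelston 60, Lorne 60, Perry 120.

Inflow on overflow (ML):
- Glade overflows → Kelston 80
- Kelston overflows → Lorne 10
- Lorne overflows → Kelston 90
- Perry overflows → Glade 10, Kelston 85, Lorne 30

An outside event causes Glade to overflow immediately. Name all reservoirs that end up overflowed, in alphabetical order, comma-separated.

Glade, Kelston

Round 1 — Glade overflows (initial).
  Kelston: +80 → 80 ≥ 60
Round 2 — Kelston overflows.
  Lorne: +10 → 10 < 60
No further overflows.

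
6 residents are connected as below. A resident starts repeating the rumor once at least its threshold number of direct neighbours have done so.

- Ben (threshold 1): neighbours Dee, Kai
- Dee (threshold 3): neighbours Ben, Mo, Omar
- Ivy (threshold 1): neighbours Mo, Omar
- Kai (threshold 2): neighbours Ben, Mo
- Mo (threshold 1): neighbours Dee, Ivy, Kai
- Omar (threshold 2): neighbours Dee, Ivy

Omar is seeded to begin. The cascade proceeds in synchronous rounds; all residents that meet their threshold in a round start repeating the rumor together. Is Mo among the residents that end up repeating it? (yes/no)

yes

Round 1 — Omar starts repeating the rumor (initial).
Round 2 — checking thresholds:
  Dee: 1 of 3 neighbours < 3, holds.
  Ivy: 1 of 2 neighbours ≥ 1, starts repeating the rumor.
Round 3 — checking thresholds:
  Dee: 1 of 3 neighbours < 3, holds.
  Mo: 1 of 3 neighbours ≥ 1, starts repeating the rumor.
Round 4 — no new spreads; cascade stops.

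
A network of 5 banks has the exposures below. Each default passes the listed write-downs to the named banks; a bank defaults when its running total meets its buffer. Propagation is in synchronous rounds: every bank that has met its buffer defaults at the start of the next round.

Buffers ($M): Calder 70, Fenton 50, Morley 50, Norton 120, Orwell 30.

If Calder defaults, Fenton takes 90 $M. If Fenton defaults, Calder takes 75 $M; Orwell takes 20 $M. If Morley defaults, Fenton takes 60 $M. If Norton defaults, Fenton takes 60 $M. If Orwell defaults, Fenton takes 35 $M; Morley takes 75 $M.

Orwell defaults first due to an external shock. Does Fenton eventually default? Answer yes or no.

yes

Round 1 — Orwell defaults (initial).
  Fenton: +35 → 35 < 50
  Morley: +75 → 75 ≥ 50
Round 2 — Morley defaults.
  Fenton: +60 → 95 ≥ 50
Round 3 — Fenton defaults.
  Calder: +75 → 75 ≥ 70
Round 4 — Calder defaults.
No further defaults.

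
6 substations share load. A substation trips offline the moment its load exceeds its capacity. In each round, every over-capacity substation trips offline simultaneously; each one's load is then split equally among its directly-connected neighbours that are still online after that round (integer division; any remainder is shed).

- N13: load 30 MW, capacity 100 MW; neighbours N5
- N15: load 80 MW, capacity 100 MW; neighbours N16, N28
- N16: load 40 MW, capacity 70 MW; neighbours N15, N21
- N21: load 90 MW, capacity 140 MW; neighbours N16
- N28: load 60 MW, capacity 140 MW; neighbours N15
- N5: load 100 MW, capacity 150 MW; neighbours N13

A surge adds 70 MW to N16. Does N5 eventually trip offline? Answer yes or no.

no

Round 1 — N16 at 110 > 70. N16 trips offline.
  N16 sheds 110 MW to N15, N21: 55 each.
    N15: 80+55 = 135 > 100
    N21: 90+55 = 145 > 140
Round 2 — N15, N21 trip offline.
  N15 sheds 135 MW to N28: 135 each.
    N28: 60+135 = 195 > 140
  N21 sheds 145 MW: no online neighbours, lost.
Round 3 — N28 trips offline.
  N28 sheds 195 MW: no online neighbours, lost.
No further trips.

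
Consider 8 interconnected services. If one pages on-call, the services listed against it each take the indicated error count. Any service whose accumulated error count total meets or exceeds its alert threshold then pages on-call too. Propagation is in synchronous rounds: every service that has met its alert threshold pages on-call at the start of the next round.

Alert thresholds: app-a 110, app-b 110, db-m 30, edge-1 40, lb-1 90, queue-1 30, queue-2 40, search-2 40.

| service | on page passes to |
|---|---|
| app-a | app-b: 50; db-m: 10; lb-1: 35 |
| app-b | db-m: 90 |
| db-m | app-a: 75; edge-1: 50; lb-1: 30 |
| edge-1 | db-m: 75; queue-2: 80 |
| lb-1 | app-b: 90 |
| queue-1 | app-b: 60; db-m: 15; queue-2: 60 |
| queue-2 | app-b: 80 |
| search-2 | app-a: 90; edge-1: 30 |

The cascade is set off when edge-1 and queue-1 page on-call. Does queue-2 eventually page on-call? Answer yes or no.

Round 1 — edge-1, queue-1 page on-call (initial).
  app-b: +60 → 60 < 110
  db-m: +75+15 → 90 ≥ 30
  queue-2: +80+60 → 140 ≥ 40
Round 2 — db-m, queue-2 page on-call.
  app-a: +75 → 75 < 110
  app-b: +80 → 140 ≥ 110
  lb-1: +30 → 30 < 90
Round 3 — app-b pages on-call.
No further pages.

yes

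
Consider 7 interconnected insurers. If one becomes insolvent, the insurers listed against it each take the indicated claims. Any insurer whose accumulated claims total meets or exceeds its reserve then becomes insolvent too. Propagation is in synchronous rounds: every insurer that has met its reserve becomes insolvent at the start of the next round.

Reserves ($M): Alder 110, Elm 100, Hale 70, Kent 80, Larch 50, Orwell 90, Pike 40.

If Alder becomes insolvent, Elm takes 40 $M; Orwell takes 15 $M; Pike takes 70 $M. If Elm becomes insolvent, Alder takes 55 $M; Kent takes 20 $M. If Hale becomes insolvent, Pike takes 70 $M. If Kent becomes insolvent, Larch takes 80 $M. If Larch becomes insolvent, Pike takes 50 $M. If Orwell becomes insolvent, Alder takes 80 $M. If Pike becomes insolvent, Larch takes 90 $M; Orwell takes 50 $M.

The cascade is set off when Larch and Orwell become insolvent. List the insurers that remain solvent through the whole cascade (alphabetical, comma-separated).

Alder, Elm, Hale, Kent

Round 1 — Larch, Orwell become insolvent (initial).
  Alder: +80 → 80 < 110
  Pike: +50 → 50 ≥ 40
Round 2 — Pike becomes insolvent.
No further insolvencies.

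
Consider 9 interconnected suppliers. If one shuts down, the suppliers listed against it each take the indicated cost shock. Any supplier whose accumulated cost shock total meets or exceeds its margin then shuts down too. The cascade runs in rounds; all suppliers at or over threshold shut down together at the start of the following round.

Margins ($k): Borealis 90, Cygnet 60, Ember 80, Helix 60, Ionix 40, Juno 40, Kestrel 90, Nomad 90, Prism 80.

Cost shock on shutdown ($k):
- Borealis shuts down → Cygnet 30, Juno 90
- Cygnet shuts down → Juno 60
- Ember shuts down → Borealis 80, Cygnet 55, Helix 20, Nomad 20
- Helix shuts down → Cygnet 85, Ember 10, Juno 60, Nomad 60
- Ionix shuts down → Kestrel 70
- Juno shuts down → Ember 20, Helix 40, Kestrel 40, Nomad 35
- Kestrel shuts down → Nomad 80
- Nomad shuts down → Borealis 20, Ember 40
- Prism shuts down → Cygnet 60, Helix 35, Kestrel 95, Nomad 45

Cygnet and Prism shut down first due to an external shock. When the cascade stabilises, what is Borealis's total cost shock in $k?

Round 1 — Cygnet, Prism shut down (initial).
  Helix: +35 → 35 < 60
  Juno: +60 → 60 ≥ 40
  Kestrel: +95 → 95 ≥ 90
  Nomad: +45 → 45 < 90
Round 2 — Juno, Kestrel shut down.
  Ember: +20 → 20 < 80
  Helix: +40 → 75 ≥ 60
  Nomad: +35+80 → 160 ≥ 90
Round 3 — Helix, Nomad shut down.
  Borealis: +20 → 20 < 90
  Ember: +10+40 → 70 < 80
No further shutdowns.

20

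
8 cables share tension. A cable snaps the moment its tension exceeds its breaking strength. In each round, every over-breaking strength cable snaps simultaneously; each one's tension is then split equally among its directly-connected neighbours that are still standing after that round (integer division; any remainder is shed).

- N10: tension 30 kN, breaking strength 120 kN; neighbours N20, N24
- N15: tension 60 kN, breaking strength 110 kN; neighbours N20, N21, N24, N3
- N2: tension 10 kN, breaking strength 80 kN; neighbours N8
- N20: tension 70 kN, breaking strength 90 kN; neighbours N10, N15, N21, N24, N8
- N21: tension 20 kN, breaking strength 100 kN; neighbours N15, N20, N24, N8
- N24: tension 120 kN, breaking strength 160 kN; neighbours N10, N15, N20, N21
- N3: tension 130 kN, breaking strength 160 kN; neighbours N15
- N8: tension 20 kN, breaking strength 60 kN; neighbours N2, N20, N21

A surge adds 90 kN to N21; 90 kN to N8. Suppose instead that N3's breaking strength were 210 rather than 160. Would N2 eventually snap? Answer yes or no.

With N3's breaking strength at 210:
Round 1 — N21 at 110 > 100; N8 at 110 > 60. N21, N8 snap.
  N21 sheds 110 kN to N15, N20, N24: 36 each (2 lost).
    N15: 60+36 = 96 ≤ 110
    N20: 70+36 = 106 > 90
    N24: 120+36 = 156 ≤ 160
  N8 sheds 110 kN to N2, N20: 55 each.
    N2: 10+55 = 65 ≤ 80
    N20: 106+55 = 161 > 90
Round 2 — N20 snaps.
  N20 sheds 161 kN to N10, N15, N24: 53 each (2 lost).
    N10: 30+53 = 83 ≤ 120
    N15: 96+53 = 149 > 110
    N24: 156+53 = 209 > 160
Round 3 — N15, N24 snap.
  N15 sheds 149 kN to N3: 149 each.
    N3: 130+149 = 279 > 210
  N24 sheds 209 kN to N10: 209 each.
    N10: 83+209 = 292 > 120
Round 4 — N10, N3 snap.
  N10 sheds 292 kN: no online neighbours, lost.
  N3 sheds 279 kN: no online neighbours, lost.
No further breaks.

no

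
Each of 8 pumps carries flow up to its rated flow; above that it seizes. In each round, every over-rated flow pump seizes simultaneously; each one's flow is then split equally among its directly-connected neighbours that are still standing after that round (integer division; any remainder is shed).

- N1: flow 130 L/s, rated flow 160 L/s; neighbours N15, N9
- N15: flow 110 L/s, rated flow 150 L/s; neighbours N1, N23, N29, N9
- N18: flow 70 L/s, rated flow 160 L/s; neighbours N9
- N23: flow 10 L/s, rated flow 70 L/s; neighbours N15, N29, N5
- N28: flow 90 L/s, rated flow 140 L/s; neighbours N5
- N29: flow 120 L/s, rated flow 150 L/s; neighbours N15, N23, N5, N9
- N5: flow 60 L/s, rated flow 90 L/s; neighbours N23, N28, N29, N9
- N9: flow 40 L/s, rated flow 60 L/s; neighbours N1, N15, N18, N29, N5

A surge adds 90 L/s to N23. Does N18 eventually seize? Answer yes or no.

no

Round 1 — N23 at 100 > 70. N23 seizes.
  N23 sheds 100 L/s to N15, N29, N5: 33 each (1 lost).
    N15: 110+33 = 143 ≤ 150
    N29: 120+33 = 153 > 150
    N5: 60+33 = 93 > 90
Round 2 — N29, N5 seize.
  N29 sheds 153 L/s to N15, N9: 76 each (1 lost).
    N15: 143+76 = 219 > 150
    N9: 40+76 = 116 > 60
  N5 sheds 93 L/s to N28, N9: 46 each (1 lost).
    N28: 90+46 = 136 ≤ 140
    N9: 116+46 = 162 > 60
Round 3 — N15, N9 seize.
  N15 sheds 219 L/s to N1: 219 each.
    N1: 130+219 = 349 > 160
  N9 sheds 162 L/s to N1, N18: 81 each.
    N1: 349+81 = 430 > 160
    N18: 70+81 = 151 ≤ 160
Round 4 — N1 seizes.
  N1 sheds 430 L/s: no online neighbours, lost.
No further seizures.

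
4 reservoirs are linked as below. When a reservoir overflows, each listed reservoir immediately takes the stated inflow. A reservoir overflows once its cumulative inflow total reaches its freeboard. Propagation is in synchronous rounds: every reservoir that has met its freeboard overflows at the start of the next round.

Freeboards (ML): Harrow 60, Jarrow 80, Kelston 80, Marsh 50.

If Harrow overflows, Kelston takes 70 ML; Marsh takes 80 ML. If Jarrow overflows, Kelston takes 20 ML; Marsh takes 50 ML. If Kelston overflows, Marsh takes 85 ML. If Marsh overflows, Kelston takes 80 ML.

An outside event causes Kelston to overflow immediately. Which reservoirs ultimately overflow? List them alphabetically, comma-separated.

Round 1 — Kelston overflows (initial).
  Marsh: +85 → 85 ≥ 50
Round 2 — Marsh overflows.
No further overflows.

Kelston, Marsh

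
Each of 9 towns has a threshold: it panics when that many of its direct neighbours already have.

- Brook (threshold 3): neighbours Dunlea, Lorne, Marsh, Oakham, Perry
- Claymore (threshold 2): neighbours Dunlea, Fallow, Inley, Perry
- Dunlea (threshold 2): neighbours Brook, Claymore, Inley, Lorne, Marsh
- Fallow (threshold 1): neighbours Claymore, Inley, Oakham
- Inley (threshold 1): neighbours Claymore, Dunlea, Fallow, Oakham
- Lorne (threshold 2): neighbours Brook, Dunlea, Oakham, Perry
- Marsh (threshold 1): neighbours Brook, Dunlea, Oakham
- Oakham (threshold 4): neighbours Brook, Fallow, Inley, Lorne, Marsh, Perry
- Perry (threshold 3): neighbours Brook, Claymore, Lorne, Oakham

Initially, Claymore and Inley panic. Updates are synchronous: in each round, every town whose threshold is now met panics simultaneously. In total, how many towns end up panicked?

Round 1 — Claymore, Inley panic (initial).
Round 2 — checking thresholds:
  Dunlea: 2 of 5 neighbours ≥ 2, panics.
  Fallow: 2 of 3 neighbours ≥ 1, panics.
  Oakham: 1 of 6 neighbours < 4, holds.
  Perry: 1 of 4 neighbours < 3, holds.
Round 3 — checking thresholds:
  Brook: 1 of 5 neighbours < 3, holds.
  Lorne: 1 of 4 neighbours < 2, holds.
  Marsh: 1 of 3 neighbours ≥ 1, panics.
  Oakham: 2 of 6 neighbours < 4, holds.
  Perry: 1 of 4 neighbours < 3, holds.
Round 4 — no new panics; cascade stops.

5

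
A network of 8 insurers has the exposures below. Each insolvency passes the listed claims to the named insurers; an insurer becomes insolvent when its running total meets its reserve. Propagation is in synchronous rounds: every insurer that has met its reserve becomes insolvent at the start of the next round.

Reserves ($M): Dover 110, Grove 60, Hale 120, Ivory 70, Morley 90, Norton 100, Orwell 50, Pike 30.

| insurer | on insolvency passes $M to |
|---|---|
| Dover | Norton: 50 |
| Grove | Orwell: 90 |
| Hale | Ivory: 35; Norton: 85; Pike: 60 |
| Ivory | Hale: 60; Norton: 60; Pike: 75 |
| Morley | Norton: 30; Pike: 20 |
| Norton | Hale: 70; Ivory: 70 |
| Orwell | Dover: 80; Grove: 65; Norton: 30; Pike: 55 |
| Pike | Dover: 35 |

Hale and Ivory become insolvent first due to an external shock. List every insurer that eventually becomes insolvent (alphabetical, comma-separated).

Round 1 — Hale, Ivory become insolvent (initial).
  Norton: +85+60 → 145 ≥ 100
  Pike: +60+75 → 135 ≥ 30
Round 2 — Norton, Pike become insolvent.
  Dover: +35 → 35 < 110
No further insolvencies.

Hale, Ivory, Norton, Pike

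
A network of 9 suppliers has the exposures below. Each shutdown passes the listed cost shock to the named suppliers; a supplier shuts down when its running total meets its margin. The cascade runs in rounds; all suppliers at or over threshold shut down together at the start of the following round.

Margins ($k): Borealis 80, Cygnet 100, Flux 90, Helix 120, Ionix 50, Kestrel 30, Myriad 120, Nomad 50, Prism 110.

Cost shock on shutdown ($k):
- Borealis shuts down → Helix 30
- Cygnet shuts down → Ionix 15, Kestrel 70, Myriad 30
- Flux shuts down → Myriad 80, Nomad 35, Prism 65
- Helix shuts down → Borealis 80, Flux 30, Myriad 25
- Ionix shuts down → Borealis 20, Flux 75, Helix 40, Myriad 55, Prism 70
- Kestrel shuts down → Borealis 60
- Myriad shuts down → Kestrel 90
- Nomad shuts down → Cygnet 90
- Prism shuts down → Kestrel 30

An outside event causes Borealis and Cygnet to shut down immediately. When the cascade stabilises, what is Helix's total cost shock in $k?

30

Round 1 — Borealis, Cygnet shut down (initial).
  Helix: +30 → 30 < 120
  Ionix: +15 → 15 < 50
  Kestrel: +70 → 70 ≥ 30
  Myriad: +30 → 30 < 120
Round 2 — Kestrel shuts down.
No further shutdowns.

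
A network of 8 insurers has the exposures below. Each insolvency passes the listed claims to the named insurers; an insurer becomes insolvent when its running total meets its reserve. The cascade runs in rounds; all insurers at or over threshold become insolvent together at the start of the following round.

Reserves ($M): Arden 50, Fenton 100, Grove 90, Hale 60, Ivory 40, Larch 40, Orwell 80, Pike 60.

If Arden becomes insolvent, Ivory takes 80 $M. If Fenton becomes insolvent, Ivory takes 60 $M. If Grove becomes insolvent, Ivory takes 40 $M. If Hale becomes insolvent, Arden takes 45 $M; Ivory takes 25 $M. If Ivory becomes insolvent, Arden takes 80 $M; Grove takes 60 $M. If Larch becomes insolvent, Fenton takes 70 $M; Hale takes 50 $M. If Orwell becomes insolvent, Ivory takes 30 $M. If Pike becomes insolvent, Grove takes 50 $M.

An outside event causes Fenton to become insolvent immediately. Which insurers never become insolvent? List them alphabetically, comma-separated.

Round 1 — Fenton becomes insolvent (initial).
  Ivory: +60 → 60 ≥ 40
Round 2 — Ivory becomes insolvent.
  Arden: +80 → 80 ≥ 50
  Grove: +60 → 60 < 90
Round 3 — Arden becomes insolvent.
No further insolvencies.

Grove, Hale, Larch, Orwell, Pike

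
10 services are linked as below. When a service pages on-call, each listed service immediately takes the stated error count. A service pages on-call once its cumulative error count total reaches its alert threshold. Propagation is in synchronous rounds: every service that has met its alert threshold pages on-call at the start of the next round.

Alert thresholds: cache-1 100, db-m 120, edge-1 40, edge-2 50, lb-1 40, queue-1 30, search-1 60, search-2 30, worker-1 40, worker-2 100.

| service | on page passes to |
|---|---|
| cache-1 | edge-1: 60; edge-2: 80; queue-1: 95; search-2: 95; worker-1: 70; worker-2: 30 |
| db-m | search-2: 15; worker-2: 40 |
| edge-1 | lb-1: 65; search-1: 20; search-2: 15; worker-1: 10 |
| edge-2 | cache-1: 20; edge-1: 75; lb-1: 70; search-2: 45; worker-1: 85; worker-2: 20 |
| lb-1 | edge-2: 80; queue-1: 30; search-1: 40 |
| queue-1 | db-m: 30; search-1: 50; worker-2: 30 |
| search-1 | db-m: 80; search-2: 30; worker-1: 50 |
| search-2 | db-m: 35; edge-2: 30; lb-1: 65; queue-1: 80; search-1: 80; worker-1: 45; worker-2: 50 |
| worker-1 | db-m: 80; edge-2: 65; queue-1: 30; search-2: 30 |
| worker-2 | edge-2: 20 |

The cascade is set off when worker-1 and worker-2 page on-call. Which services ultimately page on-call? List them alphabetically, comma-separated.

Round 1 — worker-1, worker-2 page on-call (initial).
  db-m: +80 → 80 < 120
  edge-2: +65+20 → 85 ≥ 50
  queue-1: +30 → 30 ≥ 30
  search-2: +30 → 30 ≥ 30
Round 2 — edge-2, queue-1, search-2 page on-call.
  cache-1: +20 → 20 < 100
  db-m: +30+35 → 145 ≥ 120
  edge-1: +75 → 75 ≥ 40
  lb-1: +70+65 → 135 ≥ 40
  search-1: +50+80 → 130 ≥ 60
Round 3 — db-m, edge-1, lb-1, search-1 page on-call.
No further pages.

db-m, edge-1, edge-2, lb-1, queue-1, search-1, search-2, worker-1, worker-2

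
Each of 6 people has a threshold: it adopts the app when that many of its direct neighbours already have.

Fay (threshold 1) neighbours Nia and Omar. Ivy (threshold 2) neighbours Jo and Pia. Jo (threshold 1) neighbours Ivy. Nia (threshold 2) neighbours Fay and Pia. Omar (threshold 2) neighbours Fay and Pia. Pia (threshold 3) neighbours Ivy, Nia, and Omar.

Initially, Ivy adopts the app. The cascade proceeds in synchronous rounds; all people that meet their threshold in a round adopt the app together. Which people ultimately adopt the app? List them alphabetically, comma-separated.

Round 1 — Ivy adopts the app (initial).
Round 2 — checking thresholds:
  Jo: 1 of 1 neighbours ≥ 1, adopts the app.
  Pia: 1 of 3 neighbours < 3, holds.
Round 3 — no new adoptions; cascade stops.

Ivy, Jo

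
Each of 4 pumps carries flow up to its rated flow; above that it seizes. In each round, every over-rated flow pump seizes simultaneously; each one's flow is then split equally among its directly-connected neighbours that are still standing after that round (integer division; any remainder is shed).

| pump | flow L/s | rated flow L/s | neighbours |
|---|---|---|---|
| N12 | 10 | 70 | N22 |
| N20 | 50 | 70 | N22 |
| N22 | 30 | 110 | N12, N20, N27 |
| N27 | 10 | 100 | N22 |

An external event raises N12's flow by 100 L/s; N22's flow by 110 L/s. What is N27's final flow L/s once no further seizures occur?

Round 1 — N12 at 110 > 70; N22 at 140 > 110. N12, N22 seize.
  N12 sheds 110 L/s: no online neighbours, lost.
  N22 sheds 140 L/s to N20, N27: 70 each.
    N20: 50+70 = 120 > 70
    N27: 10+70 = 80 ≤ 100
Round 2 — N20 seizes.
  N20 sheds 120 L/s: no online neighbours, lost.
No further seizures.

80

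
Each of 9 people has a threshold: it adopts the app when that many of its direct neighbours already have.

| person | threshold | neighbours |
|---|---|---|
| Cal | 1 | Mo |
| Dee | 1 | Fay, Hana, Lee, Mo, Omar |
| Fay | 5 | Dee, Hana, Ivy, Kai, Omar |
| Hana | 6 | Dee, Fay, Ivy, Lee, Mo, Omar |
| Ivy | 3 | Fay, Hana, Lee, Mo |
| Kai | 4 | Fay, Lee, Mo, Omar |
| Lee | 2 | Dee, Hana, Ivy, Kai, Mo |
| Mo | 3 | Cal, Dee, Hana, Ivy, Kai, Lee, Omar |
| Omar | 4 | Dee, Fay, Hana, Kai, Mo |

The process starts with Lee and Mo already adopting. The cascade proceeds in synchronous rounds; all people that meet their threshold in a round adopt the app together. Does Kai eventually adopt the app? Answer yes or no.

no

Round 1 — Lee, Mo adopt the app (initial).
Round 2 — checking thresholds:
  Cal: 1 of 1 neighbours ≥ 1, adopts the app.
  Dee: 2 of 5 neighbours ≥ 1, adopts the app.
  Hana: 2 of 6 neighbours < 6, not yet.
  Ivy: 2 of 4 neighbours < 3, not yet.
  Kai: 2 of 4 neighbours < 4, not yet.
  Omar: 1 of 5 neighbours < 4, not yet.
Round 3 — no new adoptions; cascade stops.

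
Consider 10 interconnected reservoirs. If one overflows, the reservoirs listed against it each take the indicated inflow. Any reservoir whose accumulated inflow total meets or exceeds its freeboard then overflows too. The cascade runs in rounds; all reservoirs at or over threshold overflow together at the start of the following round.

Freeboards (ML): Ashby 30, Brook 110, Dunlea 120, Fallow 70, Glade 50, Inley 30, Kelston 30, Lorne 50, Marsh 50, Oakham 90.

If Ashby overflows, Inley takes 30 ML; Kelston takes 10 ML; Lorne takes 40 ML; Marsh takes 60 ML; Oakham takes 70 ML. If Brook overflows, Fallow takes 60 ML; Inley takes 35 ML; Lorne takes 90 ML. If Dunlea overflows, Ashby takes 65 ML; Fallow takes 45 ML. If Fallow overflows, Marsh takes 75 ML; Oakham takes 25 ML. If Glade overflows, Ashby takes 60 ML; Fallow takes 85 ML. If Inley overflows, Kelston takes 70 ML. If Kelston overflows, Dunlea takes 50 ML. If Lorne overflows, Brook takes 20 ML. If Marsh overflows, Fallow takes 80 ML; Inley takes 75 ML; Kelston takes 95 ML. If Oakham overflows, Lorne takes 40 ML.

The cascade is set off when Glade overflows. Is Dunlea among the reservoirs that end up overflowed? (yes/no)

no

Round 1 — Glade overflows (initial).
  Ashby: +60 → 60 ≥ 30
  Fallow: +85 → 85 ≥ 70
Round 2 — Ashby, Fallow overflow.
  Inley: +30 → 30 ≥ 30
  Kelston: +10 → 10 < 30
  Lorne: +40 → 40 < 50
  Marsh: +60+75 → 135 ≥ 50
  Oakham: +70+25 → 95 ≥ 90
Round 3 — Inley, Marsh, Oakham overflow.
  Kelston: +70+95 → 175 ≥ 30
  Lorne: +40 → 80 ≥ 50
Round 4 — Kelston, Lorne overflow.
  Brook: +20 → 20 < 110
  Dunlea: +50 → 50 < 120
No further overflows.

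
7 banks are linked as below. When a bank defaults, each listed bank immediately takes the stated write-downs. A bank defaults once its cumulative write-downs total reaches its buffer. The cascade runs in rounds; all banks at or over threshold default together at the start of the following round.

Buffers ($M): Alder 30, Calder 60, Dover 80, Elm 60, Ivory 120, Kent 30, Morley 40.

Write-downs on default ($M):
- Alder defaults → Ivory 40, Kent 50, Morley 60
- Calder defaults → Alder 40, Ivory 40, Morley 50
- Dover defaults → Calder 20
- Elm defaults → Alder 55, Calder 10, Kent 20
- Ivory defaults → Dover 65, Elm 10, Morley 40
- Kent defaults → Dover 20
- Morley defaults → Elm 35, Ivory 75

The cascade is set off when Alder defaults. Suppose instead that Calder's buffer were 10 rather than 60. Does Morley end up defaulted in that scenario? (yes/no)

yes

With Calder's buffer at 10:
Round 1 — Alder defaults (initial).
  Ivory: +40 → 40 < 120
  Kent: +50 → 50 ≥ 30
  Morley: +60 → 60 ≥ 40
Round 2 — Kent, Morley default.
  Dover: +20 → 20 < 80
  Elm: +35 → 35 < 60
  Ivory: +75 → 115 < 120
No further defaults.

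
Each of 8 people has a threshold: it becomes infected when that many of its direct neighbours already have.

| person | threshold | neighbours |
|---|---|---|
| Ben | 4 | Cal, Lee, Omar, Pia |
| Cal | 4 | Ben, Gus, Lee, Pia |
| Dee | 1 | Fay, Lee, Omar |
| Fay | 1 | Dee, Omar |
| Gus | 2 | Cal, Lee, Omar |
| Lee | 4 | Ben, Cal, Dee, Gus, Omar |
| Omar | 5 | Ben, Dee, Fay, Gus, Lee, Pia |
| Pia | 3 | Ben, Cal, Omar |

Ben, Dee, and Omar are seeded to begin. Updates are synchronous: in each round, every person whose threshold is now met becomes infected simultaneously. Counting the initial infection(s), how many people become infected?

Round 1 — Ben, Dee, Omar become infected (initial).
Round 2 — checking thresholds:
  Cal: 1 of 4 neighbours < 4, holds.
  Fay: 2 of 2 neighbours ≥ 1, becomes infected.
  Gus: 1 of 3 neighbours < 2, holds.
  Lee: 3 of 5 neighbours < 4, holds.
  Pia: 2 of 3 neighbours < 3, holds.
Round 3 — no new infections; cascade stops.

4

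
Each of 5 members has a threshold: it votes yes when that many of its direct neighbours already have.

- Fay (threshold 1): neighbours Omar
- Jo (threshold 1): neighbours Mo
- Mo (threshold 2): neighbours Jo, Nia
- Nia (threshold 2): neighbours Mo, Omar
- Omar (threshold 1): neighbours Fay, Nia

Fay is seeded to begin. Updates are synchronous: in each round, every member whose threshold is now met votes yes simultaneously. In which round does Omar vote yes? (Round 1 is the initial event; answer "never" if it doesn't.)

Round 1 — Fay votes yes (initial).
Round 2 — checking thresholds:
  Omar: 1 of 2 neighbours ≥ 1, votes yes.
Round 3 — no new yes votes; cascade stops.

2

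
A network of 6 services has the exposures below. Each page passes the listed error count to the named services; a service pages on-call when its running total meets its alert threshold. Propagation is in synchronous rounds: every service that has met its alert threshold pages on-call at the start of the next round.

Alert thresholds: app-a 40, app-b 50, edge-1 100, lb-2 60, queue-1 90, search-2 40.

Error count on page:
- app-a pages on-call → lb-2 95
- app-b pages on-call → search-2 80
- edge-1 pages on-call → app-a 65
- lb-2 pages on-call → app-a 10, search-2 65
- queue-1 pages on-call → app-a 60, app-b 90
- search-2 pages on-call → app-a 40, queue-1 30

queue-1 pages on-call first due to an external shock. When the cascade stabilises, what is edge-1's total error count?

0

Round 1 — queue-1 pages on-call (initial).
  app-a: +60 → 60 ≥ 40
  app-b: +90 → 90 ≥ 50
Round 2 — app-a, app-b page on-call.
  lb-2: +95 → 95 ≥ 60
  search-2: +80 → 80 ≥ 40
Round 3 — lb-2, search-2 page on-call.
No further pages.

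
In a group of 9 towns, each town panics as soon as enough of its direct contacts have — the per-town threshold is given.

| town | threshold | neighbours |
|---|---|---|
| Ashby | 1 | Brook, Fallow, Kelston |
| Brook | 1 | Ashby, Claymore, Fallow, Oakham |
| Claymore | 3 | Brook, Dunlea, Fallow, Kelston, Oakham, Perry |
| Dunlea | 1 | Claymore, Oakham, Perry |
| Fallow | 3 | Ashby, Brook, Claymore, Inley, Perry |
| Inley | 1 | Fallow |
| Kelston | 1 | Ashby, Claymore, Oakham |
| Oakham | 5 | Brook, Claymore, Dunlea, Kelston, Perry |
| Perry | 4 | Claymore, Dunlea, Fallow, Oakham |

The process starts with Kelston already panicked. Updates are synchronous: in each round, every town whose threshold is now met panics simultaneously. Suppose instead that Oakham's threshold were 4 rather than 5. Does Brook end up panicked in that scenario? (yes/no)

With Oakham's threshold at 4:
Round 1 — Kelston panics (initial).
Round 2 — checking thresholds:
  Ashby: 1 of 3 neighbours ≥ 1, panics.
  Claymore: 1 of 6 neighbours < 3, holds.
  Oakham: 1 of 5 neighbours < 4, holds.
Round 3 — checking thresholds:
  Brook: 1 of 4 neighbours ≥ 1, panics.
  Claymore: 1 of 6 neighbours < 3, holds.
  Fallow: 1 of 5 neighbours < 3, holds.
  Oakham: 1 of 5 neighbours < 4, holds.
Round 4 — no new panics; cascade stops.

yes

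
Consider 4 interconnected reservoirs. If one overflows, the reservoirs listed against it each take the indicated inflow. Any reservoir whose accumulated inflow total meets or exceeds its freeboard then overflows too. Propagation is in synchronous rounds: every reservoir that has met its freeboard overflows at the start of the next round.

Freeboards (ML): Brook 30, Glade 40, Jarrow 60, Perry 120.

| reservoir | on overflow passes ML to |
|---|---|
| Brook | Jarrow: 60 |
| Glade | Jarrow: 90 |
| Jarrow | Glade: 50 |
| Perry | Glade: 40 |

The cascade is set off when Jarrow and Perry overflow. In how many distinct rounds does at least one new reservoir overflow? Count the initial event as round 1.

Round 1 — Jarrow, Perry overflow (initial).
  Glade: +50+40 → 90 ≥ 40
Round 2 — Glade overflows.
No further overflows.

2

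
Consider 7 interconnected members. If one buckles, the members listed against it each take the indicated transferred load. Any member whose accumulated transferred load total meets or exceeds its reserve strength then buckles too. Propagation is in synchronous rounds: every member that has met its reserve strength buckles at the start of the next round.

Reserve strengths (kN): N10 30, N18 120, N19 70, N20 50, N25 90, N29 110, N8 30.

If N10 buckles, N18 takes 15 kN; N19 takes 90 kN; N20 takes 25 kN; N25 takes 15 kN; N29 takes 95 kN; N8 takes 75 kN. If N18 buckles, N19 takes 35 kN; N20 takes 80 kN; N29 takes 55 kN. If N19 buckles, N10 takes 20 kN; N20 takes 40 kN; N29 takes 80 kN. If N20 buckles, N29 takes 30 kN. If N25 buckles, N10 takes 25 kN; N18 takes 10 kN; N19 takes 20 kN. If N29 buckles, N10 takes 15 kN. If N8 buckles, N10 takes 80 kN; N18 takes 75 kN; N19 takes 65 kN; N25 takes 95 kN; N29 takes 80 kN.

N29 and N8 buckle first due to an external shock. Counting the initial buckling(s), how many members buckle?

6

Round 1 — N29, N8 buckle (initial).
  N10: +15+80 → 95 ≥ 30
  N18: +75 → 75 < 120
  N19: +65 → 65 < 70
  N25: +95 → 95 ≥ 90
Round 2 — N10, N25 buckle.
  N18: +15+10 → 100 < 120
  N19: +90+20 → 175 ≥ 70
  N20: +25 → 25 < 50
Round 3 — N19 buckles.
  N20: +40 → 65 ≥ 50
Round 4 — N20 buckles.
No further bucklings.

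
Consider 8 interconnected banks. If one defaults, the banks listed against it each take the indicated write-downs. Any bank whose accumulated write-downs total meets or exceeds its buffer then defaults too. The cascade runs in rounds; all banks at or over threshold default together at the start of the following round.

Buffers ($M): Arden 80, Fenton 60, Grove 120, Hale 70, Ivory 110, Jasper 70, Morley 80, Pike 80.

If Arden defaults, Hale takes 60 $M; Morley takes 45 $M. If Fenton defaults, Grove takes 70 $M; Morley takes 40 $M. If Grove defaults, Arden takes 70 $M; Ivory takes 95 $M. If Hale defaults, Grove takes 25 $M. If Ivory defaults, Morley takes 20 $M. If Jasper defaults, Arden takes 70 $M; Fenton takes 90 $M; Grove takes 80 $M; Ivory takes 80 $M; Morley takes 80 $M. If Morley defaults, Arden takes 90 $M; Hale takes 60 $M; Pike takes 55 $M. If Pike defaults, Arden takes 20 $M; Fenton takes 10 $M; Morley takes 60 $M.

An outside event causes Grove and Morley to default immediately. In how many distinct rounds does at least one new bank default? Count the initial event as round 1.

Round 1 — Grove, Morley default (initial).
  Arden: +70+90 → 160 ≥ 80
  Hale: +60 → 60 < 70
  Ivory: +95 → 95 < 110
  Pike: +55 → 55 < 80
Round 2 — Arden defaults.
  Hale: +60 → 120 ≥ 70
Round 3 — Hale defaults.
No further defaults.

3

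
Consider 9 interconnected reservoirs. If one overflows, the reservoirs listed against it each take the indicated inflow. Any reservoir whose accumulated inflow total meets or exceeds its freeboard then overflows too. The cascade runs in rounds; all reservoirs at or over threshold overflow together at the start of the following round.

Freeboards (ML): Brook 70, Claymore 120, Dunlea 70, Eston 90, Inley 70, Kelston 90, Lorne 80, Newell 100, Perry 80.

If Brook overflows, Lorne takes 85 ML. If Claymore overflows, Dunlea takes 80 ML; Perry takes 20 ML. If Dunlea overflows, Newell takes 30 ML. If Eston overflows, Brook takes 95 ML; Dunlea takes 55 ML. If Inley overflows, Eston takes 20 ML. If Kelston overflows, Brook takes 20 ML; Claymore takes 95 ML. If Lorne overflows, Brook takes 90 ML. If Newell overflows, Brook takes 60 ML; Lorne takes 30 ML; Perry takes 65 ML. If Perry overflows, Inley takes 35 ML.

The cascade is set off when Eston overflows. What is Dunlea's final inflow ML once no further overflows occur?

Round 1 — Eston overflows (initial).
  Brook: +95 → 95 ≥ 70
  Dunlea: +55 → 55 < 70
Round 2 — Brook overflows.
  Lorne: +85 → 85 ≥ 80
Round 3 — Lorne overflows.
No further overflows.

55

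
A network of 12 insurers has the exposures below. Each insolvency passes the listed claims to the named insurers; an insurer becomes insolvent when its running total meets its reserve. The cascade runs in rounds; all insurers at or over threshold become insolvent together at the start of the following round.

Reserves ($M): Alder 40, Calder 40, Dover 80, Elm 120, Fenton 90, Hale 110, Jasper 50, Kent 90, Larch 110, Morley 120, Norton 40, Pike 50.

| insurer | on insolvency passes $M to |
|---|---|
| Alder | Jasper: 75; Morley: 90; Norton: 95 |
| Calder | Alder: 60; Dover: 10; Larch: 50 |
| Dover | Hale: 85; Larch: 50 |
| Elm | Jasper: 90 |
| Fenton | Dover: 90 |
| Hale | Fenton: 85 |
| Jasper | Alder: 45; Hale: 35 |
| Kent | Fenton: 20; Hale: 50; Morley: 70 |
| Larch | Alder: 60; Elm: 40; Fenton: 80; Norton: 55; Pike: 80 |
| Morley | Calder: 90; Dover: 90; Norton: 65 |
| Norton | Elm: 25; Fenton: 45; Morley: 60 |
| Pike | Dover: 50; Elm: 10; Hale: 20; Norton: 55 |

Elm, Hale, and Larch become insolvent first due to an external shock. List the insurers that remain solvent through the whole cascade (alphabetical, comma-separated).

Kent

Round 1 — Elm, Hale, Larch become insolvent (initial).
  Alder: +60 → 60 ≥ 40
  Fenton: +85+80 → 165 ≥ 90
  Jasper: +90 → 90 ≥ 50
  Norton: +55 → 55 ≥ 40
  Pike: +80 → 80 ≥ 50
Round 2 — Alder, Fenton, Jasper, Norton, Pike become insolvent.
  Dover: +90+50 → 140 ≥ 80
  Morley: +90+60 → 150 ≥ 120
Round 3 — Dover, Morley become insolvent.
  Calder: +90 → 90 ≥ 40
Round 4 — Calder becomes insolvent.
No further insolvencies.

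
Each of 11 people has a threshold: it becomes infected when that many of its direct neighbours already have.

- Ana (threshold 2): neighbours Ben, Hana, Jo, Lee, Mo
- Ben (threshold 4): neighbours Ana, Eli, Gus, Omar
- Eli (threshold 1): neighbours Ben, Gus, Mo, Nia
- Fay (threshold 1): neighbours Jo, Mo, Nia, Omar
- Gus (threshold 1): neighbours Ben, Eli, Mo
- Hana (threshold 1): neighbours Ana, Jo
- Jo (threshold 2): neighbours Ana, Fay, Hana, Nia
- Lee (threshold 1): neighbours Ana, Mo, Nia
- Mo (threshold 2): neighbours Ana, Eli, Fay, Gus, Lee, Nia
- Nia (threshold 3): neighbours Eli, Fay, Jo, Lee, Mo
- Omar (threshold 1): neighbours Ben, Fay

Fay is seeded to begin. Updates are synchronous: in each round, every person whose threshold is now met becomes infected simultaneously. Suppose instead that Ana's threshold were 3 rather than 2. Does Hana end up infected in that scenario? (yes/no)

no

With Ana's threshold at 3:
Round 1 — Fay becomes infected (initial).
Round 2 — checking thresholds:
  Jo: 1 of 4 neighbours < 2, holds.
  Mo: 1 of 6 neighbours < 2, holds.
  Nia: 1 of 5 neighbours < 3, holds.
  Omar: 1 of 2 neighbours ≥ 1, becomes infected.
Round 3 — no new infections; cascade stops.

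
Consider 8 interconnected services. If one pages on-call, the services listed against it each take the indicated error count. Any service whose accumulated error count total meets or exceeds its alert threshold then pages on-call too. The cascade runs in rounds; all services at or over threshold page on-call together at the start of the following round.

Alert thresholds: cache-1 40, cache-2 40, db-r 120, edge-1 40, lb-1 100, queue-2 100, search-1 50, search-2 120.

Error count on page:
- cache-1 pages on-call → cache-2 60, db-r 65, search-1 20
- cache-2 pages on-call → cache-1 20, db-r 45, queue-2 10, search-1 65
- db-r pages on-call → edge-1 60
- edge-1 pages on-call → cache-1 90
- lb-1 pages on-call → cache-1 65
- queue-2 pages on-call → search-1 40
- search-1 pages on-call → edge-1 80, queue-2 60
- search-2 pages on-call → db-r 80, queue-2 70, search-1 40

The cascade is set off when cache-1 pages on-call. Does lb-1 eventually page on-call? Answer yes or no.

Round 1 — cache-1 pages on-call (initial).
  cache-2: +60 → 60 ≥ 40
  db-r: +65 → 65 < 120
  search-1: +20 → 20 < 50
Round 2 — cache-2 pages on-call.
  db-r: +45 → 110 < 120
  queue-2: +10 → 10 < 100
  search-1: +65 → 85 ≥ 50
Round 3 — search-1 pages on-call.
  edge-1: +80 → 80 ≥ 40
  queue-2: +60 → 70 < 100
Round 4 — edge-1 pages on-call.
No further pages.

no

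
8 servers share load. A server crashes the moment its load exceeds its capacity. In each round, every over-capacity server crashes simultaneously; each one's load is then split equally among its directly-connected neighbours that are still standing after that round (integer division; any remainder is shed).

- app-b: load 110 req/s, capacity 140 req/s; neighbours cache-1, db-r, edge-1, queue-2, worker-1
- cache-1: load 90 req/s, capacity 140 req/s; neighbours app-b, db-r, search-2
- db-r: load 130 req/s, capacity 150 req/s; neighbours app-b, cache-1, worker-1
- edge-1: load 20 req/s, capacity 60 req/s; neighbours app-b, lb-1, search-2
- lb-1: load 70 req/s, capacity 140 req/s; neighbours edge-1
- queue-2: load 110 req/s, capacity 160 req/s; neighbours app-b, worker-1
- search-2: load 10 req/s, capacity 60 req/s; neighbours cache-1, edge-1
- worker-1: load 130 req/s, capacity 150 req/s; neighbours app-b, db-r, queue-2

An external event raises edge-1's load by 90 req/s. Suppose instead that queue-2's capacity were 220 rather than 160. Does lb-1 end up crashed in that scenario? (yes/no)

no

With queue-2's capacity at 220:
Round 1 — edge-1 at 110 > 60. edge-1 crashes.
  edge-1 sheds 110 req/s to app-b, lb-1, search-2: 36 each (2 lost).
    app-b: 110+36 = 146 > 140
    lb-1: 70+36 = 106 ≤ 140
    search-2: 10+36 = 46 ≤ 60
Round 2 — app-b crashes.
  app-b sheds 146 req/s to cache-1, db-r, queue-2, worker-1: 36 each (2 lost).
    cache-1: 90+36 = 126 ≤ 140
    db-r: 130+36 = 166 > 150
    queue-2: 110+36 = 146 ≤ 220
    worker-1: 130+36 = 166 > 150
Round 3 — db-r, worker-1 crash.
  db-r sheds 166 req/s to cache-1: 166 each.
    cache-1: 126+166 = 292 > 140
  worker-1 sheds 166 req/s to queue-2: 166 each.
    queue-2: 146+166 = 312 > 220
Round 4 — cache-1, queue-2 crash.
  cache-1 sheds 292 req/s to search-2: 292 each.
    search-2: 46+292 = 338 > 60
  queue-2 sheds 312 req/s: no online neighbours, lost.
Round 5 — search-2 crashes.
  search-2 sheds 338 req/s: no online neighbours, lost.
No further crashes.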